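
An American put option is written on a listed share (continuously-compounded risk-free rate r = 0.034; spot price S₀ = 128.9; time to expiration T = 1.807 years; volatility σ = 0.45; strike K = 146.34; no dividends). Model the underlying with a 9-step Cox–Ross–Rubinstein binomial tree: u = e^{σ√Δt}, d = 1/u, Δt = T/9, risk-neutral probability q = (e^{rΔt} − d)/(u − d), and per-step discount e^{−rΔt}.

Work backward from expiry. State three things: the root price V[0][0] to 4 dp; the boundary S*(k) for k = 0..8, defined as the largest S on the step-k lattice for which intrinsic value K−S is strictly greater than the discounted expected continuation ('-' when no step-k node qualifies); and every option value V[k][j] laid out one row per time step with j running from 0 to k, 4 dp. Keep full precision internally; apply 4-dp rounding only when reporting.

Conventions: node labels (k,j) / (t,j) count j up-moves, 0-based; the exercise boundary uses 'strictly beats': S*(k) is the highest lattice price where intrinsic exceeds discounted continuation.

params: Δt=0.20078 u=1.22340 d=0.81739 q=0.46663 e^(-rΔt)=0.99320
t_9 payoffs: 125.3446 114.9158 99.3069 75.9448 40.9782 0.0000 0.0000 0.0000 0.0000 0.0000
t_8: node(8,0) S=25.6859 payoff=120.6541 vs cont=119.6586 → 120.6541 [stop]  node(8,1) S=38.4445 payoff=107.8955 vs cont=106.9000 → 107.8955 [stop]  node(8,2) S=57.5405 payoff=88.7995 vs cont=87.8039 → 88.7995 [stop]  node(8,3) S=86.1218 payoff=60.2182 vs cont=59.2226 → 60.2182 [stop]  node(8,4) S=128.9000 payoff=17.4400 vs cont=21.7078 → 21.7078 [wait]  node(8,5) S=192.9268 payoff=0.0000 vs cont=0.0000 → 0.0000 [wait]  node(8,6) S=288.7569 payoff=0.0000 vs cont=0.0000 → 0.0000 [wait]  node(8,7) S=432.1874 payoff=0.0000 vs cont=0.0000 → 0.0000 [wait]  node(8,8) S=646.8622 payoff=0.0000 vs cont=0.0000 → 0.0000 [wait]  ⇒ S*(8)=86.1218
t_7: node(7,0) S=31.4242 payoff=114.9158 vs cont=113.9202 → 114.9158 [stop]  node(7,1) S=47.0331 payoff=99.3069 vs cont=98.3113 → 99.3069 [stop]  node(7,2) S=70.3952 payoff=75.9448 vs cont=74.9492 → 75.9448 [stop]  node(7,3) S=105.3618 payoff=40.9782 vs cont=41.9606 → 41.9606 [wait]  node(7,4) S=157.6968 payoff=0.0000 vs cont=11.4995 → 11.4995 [wait]  node(7,5) S=236.0274 payoff=0.0000 vs cont=0.0000 → 0.0000 [wait]  node(7,6) S=353.2663 payoff=0.0000 vs cont=0.0000 → 0.0000 [wait]  node(7,7) S=528.7397 payoff=0.0000 vs cont=0.0000 → 0.0000 [wait]  ⇒ S*(7)=70.3952
t_6: node(6,0) S=38.4445 payoff=107.8955 vs cont=106.9000 → 107.8955 [stop]  node(6,1) S=57.5405 payoff=88.7995 vs cont=87.8039 → 88.7995 [stop]  node(6,2) S=86.1218 payoff=60.2182 vs cont=59.6779 → 60.2182 [stop]  node(6,3) S=128.9000 payoff=17.4400 vs cont=27.5577 → 27.5577 [wait]  node(6,4) S=192.9268 payoff=0.0000 vs cont=6.0917 → 6.0917 [wait]  node(6,5) S=288.7569 payoff=0.0000 vs cont=0.0000 → 0.0000 [wait]  node(6,6) S=432.1874 payoff=0.0000 vs cont=0.0000 → 0.0000 [wait]  ⇒ S*(6)=86.1218
t_5: node(5,0) S=47.0331 payoff=99.3069 vs cont=98.3113 → 99.3069 [stop]  node(5,1) S=70.3952 payoff=75.9448 vs cont=74.9492 → 75.9448 [stop]  node(5,2) S=105.3618 payoff=40.9782 vs cont=44.6718 → 44.6718 [wait]  node(5,3) S=157.6968 payoff=0.0000 vs cont=17.4217 → 17.4217 [wait]  node(5,4) S=236.0274 payoff=0.0000 vs cont=3.2270 → 3.2270 [wait]  node(5,5) S=353.2663 payoff=0.0000 vs cont=0.0000 → 0.0000 [wait]  ⇒ S*(5)=70.3952
t_4: node(4,0) S=57.5405 payoff=88.7995 vs cont=87.8039 → 88.7995 [stop]  node(4,1) S=86.1218 payoff=60.2182 vs cont=60.9344 → 60.9344 [wait]  node(4,2) S=128.9000 payoff=17.4400 vs cont=31.7386 → 31.7386 [wait]  node(4,3) S=192.9268 payoff=0.0000 vs cont=10.7245 → 10.7245 [wait]  node(4,4) S=288.7569 payoff=0.0000 vs cont=1.7095 → 1.7095 [wait]  ⇒ S*(4)=57.5405
t_3: node(3,0) S=70.3952 payoff=75.9448 vs cont=75.2811 → 75.9448 [stop]  node(3,1) S=105.3618 payoff=40.9782 vs cont=46.9888 → 46.9888 [wait]  node(3,2) S=157.6968 payoff=0.0000 vs cont=21.7836 → 21.7836 [wait]  node(3,3) S=236.0274 payoff=0.0000 vs cont=6.4735 → 6.4735 [wait]  ⇒ S*(3)=70.3952
t_2: node(2,0) S=86.1218 payoff=60.2182 vs cont=62.0083 → 62.0083 [wait]  node(2,1) S=128.9000 payoff=17.4400 vs cont=34.9876 → 34.9876 [wait]  node(2,2) S=192.9268 payoff=0.0000 vs cont=14.5398 → 14.5398 [wait]  ⇒ S*(2)=-
t_1: node(1,0) S=105.3618 payoff=40.9782 vs cont=49.0635 → 49.0635 [wait]  node(1,1) S=157.6968 payoff=0.0000 vs cont=25.2729 → 25.2729 [wait]  ⇒ S*(1)=-
t_0: node(0,0) S=128.9000 payoff=17.4400 vs cont=37.7038 → 37.7038 [wait]  ⇒ S*(0)=-

price = 37.7038
boundary = - - - 70.3952 57.5405 70.3952 86.1218 70.3952 86.1218
tree:
37.7038
49.0635 25.2729
62.0083 34.9876 14.5398
75.9448 46.9888 21.7836 6.4735
88.7995 60.9344 31.7386 10.7245 1.7095
99.3069 75.9448 44.6718 17.4217 3.2270 0.0000
107.8955 88.7995 60.2182 27.5577 6.0917 0.0000 0.0000
114.9158 99.3069 75.9448 41.9606 11.4995 0.0000 0.0000 0.0000
120.6541 107.8955 88.7995 60.2182 21.7078 0.0000 0.0000 0.0000 0.0000
125.3446 114.9158 99.3069 75.9448 40.9782 0.0000 0.0000 0.0000 0.0000 0.0000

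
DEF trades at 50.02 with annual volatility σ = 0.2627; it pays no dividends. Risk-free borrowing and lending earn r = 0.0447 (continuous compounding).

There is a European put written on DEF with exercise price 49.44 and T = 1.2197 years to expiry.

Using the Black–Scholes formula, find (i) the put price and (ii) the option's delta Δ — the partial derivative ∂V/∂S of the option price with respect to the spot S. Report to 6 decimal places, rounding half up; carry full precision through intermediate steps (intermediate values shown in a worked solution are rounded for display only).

price = 4.126449
Δ = -0.354506

σ√T = 0.2627·√1.2197 = 0.290126
d₁ = (ln(S/K) + (r+σ²/2)T) / (σ√T) = (ln(50.02/49.44) + (0.0447+0.2627²/2)·1.2197) / 0.290126 = (0.011663 + 0.096607) / 0.290126 = 0.373184
d₂ = d₁ − σ√T = 0.373184 − 0.290126 = 0.083058
e^{−rT} = 0.946939
N(−d₁) = 0.354506,  N(−d₂) = 0.466903
Put price V = K·e^{−rT}·N(−d₂) − S·N(−d₁) = 21.858835 − 17.732386 = 4.126449
Δ = −N(−d₁) = -0.354506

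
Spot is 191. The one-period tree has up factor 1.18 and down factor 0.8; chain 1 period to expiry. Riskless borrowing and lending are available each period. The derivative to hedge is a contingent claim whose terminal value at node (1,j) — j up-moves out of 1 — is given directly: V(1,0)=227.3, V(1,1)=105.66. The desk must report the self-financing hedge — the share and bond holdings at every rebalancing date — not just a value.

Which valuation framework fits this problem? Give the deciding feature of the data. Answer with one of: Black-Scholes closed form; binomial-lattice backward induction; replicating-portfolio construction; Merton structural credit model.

framework: replicating-portfolio construction

Key observation: since the answer must list Δ and B at each node of the 1.18/0.8 lattice on 191, the replicating-portfolio method — solving the two-state system at every node — is the one that applies.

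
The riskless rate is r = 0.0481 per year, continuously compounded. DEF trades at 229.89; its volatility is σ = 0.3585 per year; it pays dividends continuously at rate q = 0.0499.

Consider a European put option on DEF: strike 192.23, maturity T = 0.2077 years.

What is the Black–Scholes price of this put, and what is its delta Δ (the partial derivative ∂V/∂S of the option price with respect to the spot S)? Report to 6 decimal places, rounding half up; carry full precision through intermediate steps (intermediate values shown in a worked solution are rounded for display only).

price = 2.361503
Δ = -0.118874

σ√T = 0.3585·√0.2077 = 0.163383
d₁ = (ln(S/K) + (r−q+σ²/2)T) / (σ√T) = (ln(229.89/192.23) + (0.0481−0.0499+0.3585²/2)·0.2077) / 0.163383 = (0.178908 + 0.012973) / 0.163383 = 1.174426
d₂ = d₁ − σ√T = 1.174426 − 0.163383 = 1.011043
e^{−rT} = 0.990059
e^{−qT} = 0.989689
N(−d₁) = 0.120112,  N(−d₂) = 0.155998
Put price V = K·e^{−rT}·N(−d₂) − S·e^{−qT}·N(−d₁) = 29.689381 − 27.327877 = 2.361503
Δ = −e^{−qT}·N(−d₁) = -0.118874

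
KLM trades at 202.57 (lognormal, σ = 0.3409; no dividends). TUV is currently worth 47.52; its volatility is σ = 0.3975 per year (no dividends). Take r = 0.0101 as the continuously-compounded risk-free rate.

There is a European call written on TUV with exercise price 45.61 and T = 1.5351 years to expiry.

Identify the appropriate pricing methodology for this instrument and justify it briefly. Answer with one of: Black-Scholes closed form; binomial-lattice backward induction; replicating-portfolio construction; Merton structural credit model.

Key observation: a European claim on TUV (strike 45.61) — a lognormal (GBM) underlying with constant rate and volatility — has an exact closed-form value; no lattice or capital structure is involved.

framework: Black-Scholes closed form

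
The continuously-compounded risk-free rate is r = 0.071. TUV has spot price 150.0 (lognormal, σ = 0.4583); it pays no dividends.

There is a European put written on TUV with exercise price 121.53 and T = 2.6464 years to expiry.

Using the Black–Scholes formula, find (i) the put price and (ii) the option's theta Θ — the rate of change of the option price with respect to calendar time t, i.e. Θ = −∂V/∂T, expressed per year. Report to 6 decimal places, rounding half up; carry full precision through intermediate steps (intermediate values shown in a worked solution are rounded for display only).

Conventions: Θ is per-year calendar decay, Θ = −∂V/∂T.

σ√T = 0.4583·√2.6464 = 0.745551
d₁ = (ln(S/K) + (r+σ²/2)T) / (σ√T) = (ln(150.0/121.53) + (0.071+0.4583²/2)·2.6464) / 0.745551 = (0.210474 + 0.465818) / 0.745551 = 0.907103
d₂ = d₁ − σ√T = 0.907103 − 0.745551 = 0.161552
e^{−rT} = 0.828702
N(−d₁) = 0.182176,  N(−d₂) = 0.435829
Put price V = K·e^{−rT}·N(−d₂) − S·N(−d₁) = 43.893334 − 27.326421 = 16.566914
φ(d₁) = (1/√(2π))·e^{−d₁²/2} = 0.264383
Θ = −S·φ(d₁)·σ/(2√T) + r·K·e^{−rT}·N(−d₂) = −5.586205 + 3.116427 = -2.469778

price = 16.566914
Θ = -2.469778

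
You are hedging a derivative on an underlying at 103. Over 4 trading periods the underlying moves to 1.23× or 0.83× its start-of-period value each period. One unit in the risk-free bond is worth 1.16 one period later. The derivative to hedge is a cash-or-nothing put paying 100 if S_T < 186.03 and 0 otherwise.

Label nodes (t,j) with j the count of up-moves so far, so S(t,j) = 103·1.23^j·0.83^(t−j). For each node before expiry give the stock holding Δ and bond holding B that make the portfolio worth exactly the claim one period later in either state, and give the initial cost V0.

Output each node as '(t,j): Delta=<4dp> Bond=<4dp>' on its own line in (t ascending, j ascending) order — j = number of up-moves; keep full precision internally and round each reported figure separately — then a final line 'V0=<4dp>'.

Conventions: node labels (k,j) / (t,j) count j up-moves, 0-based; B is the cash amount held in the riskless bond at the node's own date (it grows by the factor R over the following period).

(0,0): Delta=-0.8732 Bond=119.5790
(1,0): Delta=0.0000 Bond=64.0658
(1,1): Delta=-0.9981 Bond=154.5457
(2,0): Delta=0.0000 Bond=74.3163
(2,1): Delta=0.0000 Bond=74.3163
(2,2): Delta=-1.1410 Bond=201.5365
(3,0): Delta=0.0000 Bond=86.2069
(3,1): Delta=0.0000 Bond=86.2069
(3,2): Delta=0.0000 Bond=86.2069
(3,3): Delta=-1.3043 Bond=265.0862
V0=29.6442

Under the risk-neutral measure, an up-move has probability p* = (R−d)/(u−d) = 0.8250 and values discount at R = 1.16.
At maturity the claim pays: V(4,0)=100.0000, V(4,1)=100.0000, V(4,2)=100.0000, V(4,3)=100.0000, V(4,4)=0.0000
  t=3,j=0: stock 58.8941 → up 72.4397 (V=100.0000), down 48.8821 (V=100.0000). Price 86.2069; hedge Δ=0.0000, bond B=86.2069.
  t=3,j=1: stock 87.2767 → up 107.3504 (V=100.0000), down 72.4397 (V=100.0000). Price 86.2069; hedge Δ=0.0000, bond B=86.2069.
  t=3,j=2: stock 129.3378 → up 159.0855 (V=100.0000), down 107.3504 (V=100.0000). Price 86.2069; hedge Δ=0.0000, bond B=86.2069.
  t=3,j=3: stock 191.6693 → up 235.7532 (V=0.0000), down 159.0855 (V=100.0000). Price 15.0862; hedge Δ=-1.3043, bond B=265.0862.
  t=2,j=0: stock 70.9567 → up 87.2767 (V=86.2069), down 58.8941 (V=86.2069). Price 74.3163; hedge Δ=0.0000, bond B=74.3163.
  t=2,j=1: stock 105.1527 → up 129.3378 (V=86.2069), down 87.2767 (V=86.2069). Price 74.3163; hedge Δ=0.0000, bond B=74.3163.
  t=2,j=2: stock 155.8287 → up 191.6693 (V=15.0862), down 129.3378 (V=86.2069). Price 23.7348; hedge Δ=-1.1410, bond B=201.5365.
  t=1,j=0: stock 85.4900 → up 105.1527 (V=74.3163), down 70.9567 (V=74.3163). Price 64.0658; hedge Δ=0.0000, bond B=64.0658.
  t=1,j=1: stock 126.6900 → up 155.8287 (V=23.7348), down 105.1527 (V=74.3163). Price 28.0918; hedge Δ=-0.9981, bond B=154.5457.
  t=0,j=0: stock 103.0000 → up 126.6900 (V=28.0918), down 85.4900 (V=64.0658). Price 29.6442; hedge Δ=-0.8732, bond B=119.5790.
Sanity check at the root: Δ(0,0)·S0 + B(0,0) reproduces V0 = 29.6442.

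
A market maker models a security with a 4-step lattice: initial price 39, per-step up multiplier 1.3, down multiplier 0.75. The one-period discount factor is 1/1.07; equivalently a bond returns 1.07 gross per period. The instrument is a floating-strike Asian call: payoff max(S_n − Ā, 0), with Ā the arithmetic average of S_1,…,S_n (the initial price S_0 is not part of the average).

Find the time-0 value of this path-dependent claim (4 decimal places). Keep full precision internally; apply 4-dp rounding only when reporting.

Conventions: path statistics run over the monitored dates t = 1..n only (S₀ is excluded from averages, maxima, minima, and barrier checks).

price = 5.8854

Risk-neutral up-probability p* = (R−d)/(u−d) = (1.07−0.75)/(1.3−0.75) = 0.5818; the claim prices as the p*-weighted sum of path payoffs discounted by R^4.
Enumerate all 2^4 = 16 price paths (U = up ×1.3, D = down ×0.75); each path with k up-moves has probability p*^k·(1−p*)^(4−k).
DDDD: Ā=19.9951, payoff=0.0000, prob=0.030582
UDDD: Ā=34.6582, payoff=0.0000, prob=0.042548
DUDD: Ā=29.2957, payoff=0.0000, prob=0.042548
UUDD: Ā=50.7792, payoff=0.0000, prob=0.059198
DDUD: Ā=25.2738, payoff=0.0000, prob=0.042548
UDUD: Ā=43.8080, payoff=0.0000, prob=0.059198
DUUD: Ā=38.4455, payoff=0.0000, prob=0.059198
UUUD: Ā=66.6388, payoff=0.0000, prob=0.082362
DDDU: Ā=22.2574, payoff=0.0000, prob=0.042548
UDDU: Ā=38.5795, payoff=0.0000, prob=0.059198
DUDU: Ā=33.2170, payoff=3.8573, prob=0.059198
UUDU: Ā=57.5762, payoff=6.6861, prob=0.082362
DDUU: Ā=29.1952, payoff=7.8792, prob=0.059198
UDUU: Ā=50.6049, payoff=13.6573, prob=0.082362
DUUU: Ā=45.2424, payoff=19.0198, prob=0.082362
UUUU: Ā=78.4202, payoff=32.9677, prob=0.114591
Price = Σ prob·payoff / R^4 = 7.714596 / 1.310796 = 5.8854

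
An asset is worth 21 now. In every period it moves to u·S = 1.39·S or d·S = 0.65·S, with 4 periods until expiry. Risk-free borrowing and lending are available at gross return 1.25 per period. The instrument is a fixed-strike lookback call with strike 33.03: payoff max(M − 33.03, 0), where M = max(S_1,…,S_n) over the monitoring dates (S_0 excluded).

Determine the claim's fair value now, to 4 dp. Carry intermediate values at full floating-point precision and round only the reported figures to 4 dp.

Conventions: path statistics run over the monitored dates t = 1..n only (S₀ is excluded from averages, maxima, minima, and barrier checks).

price = 9.6798

With p* = (R−d)/(u−d) = 0.8108, sum probability × payoff across the paths and divide by R^4.
Enumerate all 2^4 = 16 price paths (U = up ×1.39, D = down ×0.65); each path with k up-moves has probability p*^k·(1−p*)^(4−k).
DDDD: M=13.6500, payoff=0.0000, prob=0.001281
UDDD: M=29.1900, payoff=0.0000, prob=0.005490
DUDD: M=18.9735, payoff=0.0000, prob=0.005490
UUDD: M=40.5741, payoff=7.5441, prob=0.023531
DDUD: M=13.6500, payoff=0.0000, prob=0.005490
UDUD: M=29.1900, payoff=0.0000, prob=0.023531
DUUD: M=26.3732, payoff=0.0000, prob=0.023531
UUUD: M=56.3980, payoff=23.3680, prob=0.100845
DDDU: M=13.6500, payoff=0.0000, prob=0.005490
UDDU: M=29.1900, payoff=0.0000, prob=0.023531
DUDU: M=18.9735, payoff=0.0000, prob=0.023531
UUDU: M=40.5741, payoff=7.5441, prob=0.100845
DDUU: M=17.1426, payoff=0.0000, prob=0.023531
UDUU: M=36.6587, payoff=3.6287, prob=0.100845
DUUU: M=36.6587, payoff=3.6287, prob=0.100845
UUUU: M=78.3932, payoff=45.3632, prob=0.432193
Price = Σ prob·payoff / R^4 = 23.632408 / 2.441406 = 9.6798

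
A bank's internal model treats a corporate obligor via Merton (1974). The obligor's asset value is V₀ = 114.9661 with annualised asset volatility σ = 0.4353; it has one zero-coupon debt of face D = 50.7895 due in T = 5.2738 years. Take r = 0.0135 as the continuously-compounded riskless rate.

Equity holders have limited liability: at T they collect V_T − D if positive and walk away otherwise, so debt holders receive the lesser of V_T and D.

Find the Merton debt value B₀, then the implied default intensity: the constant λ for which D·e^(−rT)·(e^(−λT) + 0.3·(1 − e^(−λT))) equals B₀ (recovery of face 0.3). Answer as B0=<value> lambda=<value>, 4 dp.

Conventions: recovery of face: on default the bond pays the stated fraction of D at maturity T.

Equity is a call on the firm's assets struck at D = 50.7895:
d₁ = [ln(V₀/D) + (r + σ²/2)T] / (σ√T)
   = [ln(114.9661/50.7895) + (0.0135 + 0.5·0.4353²)·5.2738] / (0.4353·√5.2738)
   = [0.816948 + 0.570852] / 0.999656 = 1.388278
d₂ = d₁ − σ√T = 1.388278 − 0.999656 = 0.388622
N(d₁) = 0.917474,  N(d₂) = 0.651222,  e^(−rT) = 0.931279
E₀ = V₀·N(d₁) − D·e^(−rT)·N(d₂)
   = 114.9661·0.917474 − 50.7895·0.931279·0.651222 = 74.676098
B₀ = V₀ − E₀ = 114.9661 − 74.676098 = 40.290002
e^(−λT) = (B₀·e^(rT)/D − 0.3)/(1 − 0.3) = (40.2900·1.073792/50.7895 − 0.3)/0.7 = 0.78830212
λ = −ln(0.78830212)/5.2738 = 0.045105

B0=40.2900 lambda=0.0451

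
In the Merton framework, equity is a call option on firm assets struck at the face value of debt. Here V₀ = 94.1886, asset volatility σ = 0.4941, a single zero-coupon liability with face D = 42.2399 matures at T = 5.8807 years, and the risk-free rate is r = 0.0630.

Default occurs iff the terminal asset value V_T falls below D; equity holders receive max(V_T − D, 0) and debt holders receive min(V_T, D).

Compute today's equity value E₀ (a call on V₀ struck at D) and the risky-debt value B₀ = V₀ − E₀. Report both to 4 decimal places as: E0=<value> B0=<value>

E0=69.8973 B0=24.2913

Equity is a call on the firm's assets struck at D = 42.2399:
d₁ = [ln(V₀/D) + (r + σ²/2)T] / (σ√T)
   = [ln(94.1886/42.2399) + (0.0630 + 0.5·0.4941²)·5.8807] / (0.4941·√5.8807)
   = [0.801934 + 1.088326] / 1.198200 = 1.577583
d₂ = d₁ − σ√T = 1.577583 − 1.198200 = 0.379383
N(d₁) = 0.942669,  N(d₂) = 0.647798,  e^(−rT) = 0.690400
E₀ = V₀·N(d₁) − D·e^(−rT)·N(d₂)
   = 94.1886·0.942669 − 42.2399·0.690400·0.647798 = 69.897331
B₀ = V₀ − E₀ = 94.1886 − 69.897331 = 24.291269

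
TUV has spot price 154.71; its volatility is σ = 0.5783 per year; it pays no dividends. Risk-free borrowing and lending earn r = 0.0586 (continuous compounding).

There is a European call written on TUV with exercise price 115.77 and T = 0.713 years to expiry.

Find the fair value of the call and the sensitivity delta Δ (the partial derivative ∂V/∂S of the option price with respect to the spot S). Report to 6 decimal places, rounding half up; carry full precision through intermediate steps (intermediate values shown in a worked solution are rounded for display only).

σ√T = 0.5783·√0.713 = 0.488313
d₁ = (ln(S/K) + (r+σ²/2)T) / (σ√T) = (ln(154.71/115.77) + (0.0586+0.5783²/2)·0.713) / 0.488313 = (0.289947 + 0.161006) / 0.488313 = 0.923493
d₂ = d₁ − σ√T = 0.923493 − 0.488313 = 0.435180
e^{−rT} = 0.959079
N(d₁) = 0.822125,  N(d₂) = 0.668284
Call price V = S·N(d₁) − K·e^{−rT}·N(d₂) = 127.190936 − 74.201327 = 52.989609
Δ = N(d₁) = 0.822125

price = 52.989609
Δ = 0.822125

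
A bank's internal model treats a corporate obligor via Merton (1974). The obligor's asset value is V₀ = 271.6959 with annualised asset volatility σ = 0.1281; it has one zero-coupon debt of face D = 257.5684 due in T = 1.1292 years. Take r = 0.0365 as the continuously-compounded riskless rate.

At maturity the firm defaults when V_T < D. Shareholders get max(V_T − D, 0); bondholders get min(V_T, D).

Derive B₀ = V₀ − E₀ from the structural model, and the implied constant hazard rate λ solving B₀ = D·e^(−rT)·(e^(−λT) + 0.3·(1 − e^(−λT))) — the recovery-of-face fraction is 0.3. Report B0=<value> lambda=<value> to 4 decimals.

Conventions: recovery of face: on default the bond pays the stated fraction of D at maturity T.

Work the structural quantities from V₀ = 271.6959 against face 257.5684:
d₁ = [ln(V₀/D) + (r + σ²/2)T] / (σ√T)
   = [ln(271.6959/257.5684) + (0.0365 + 0.5·0.1281²)·1.1292] / (0.1281·√1.1292)
   = [0.053398 + 0.050481] / 0.136124 = 0.763119
d₂ = d₁ − σ√T = 0.763119 − 0.136124 = 0.626995
N(d₁) = 0.777304,  N(d₂) = 0.734669,  e^(−rT) = 0.959622
E₀ = V₀·N(d₁) − D·e^(−rT)·N(d₂)
   = 271.6959·0.777304 − 257.5684·0.959622·0.734669 = 29.603417
B₀ = V₀ − E₀ = 271.6959 − 29.603417 = 242.092483
e^(−λT) = (B₀·e^(rT)/D − 0.3)/(1 − 0.3) = (242.0925·1.042077/257.5684 − 0.3)/0.7 = 0.97066309
λ = −ln(0.97066309)/1.1292 = 0.026369

B0=242.0925 lambda=0.0264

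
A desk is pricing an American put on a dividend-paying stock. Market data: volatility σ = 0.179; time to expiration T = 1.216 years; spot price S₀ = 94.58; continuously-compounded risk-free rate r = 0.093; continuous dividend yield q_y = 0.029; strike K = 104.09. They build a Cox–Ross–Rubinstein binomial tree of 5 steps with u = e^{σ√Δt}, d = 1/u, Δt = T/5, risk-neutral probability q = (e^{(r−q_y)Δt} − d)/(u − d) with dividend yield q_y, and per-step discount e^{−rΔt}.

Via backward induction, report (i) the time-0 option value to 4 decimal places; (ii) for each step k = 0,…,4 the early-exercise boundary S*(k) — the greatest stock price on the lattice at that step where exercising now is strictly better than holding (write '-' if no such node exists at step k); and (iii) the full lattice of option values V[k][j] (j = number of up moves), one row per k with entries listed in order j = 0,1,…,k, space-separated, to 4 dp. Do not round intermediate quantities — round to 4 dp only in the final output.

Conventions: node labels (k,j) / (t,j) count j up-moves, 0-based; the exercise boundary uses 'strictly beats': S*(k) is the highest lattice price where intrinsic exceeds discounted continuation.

price = 10.2731
boundary = - 86.5889 79.2730 86.5889 94.5800
tree:
10.2731
17.5011 5.1609
24.8170 9.7475 1.8621
31.5148 17.5011 4.2121 0.1402
37.6467 24.8170 9.5100 0.3310 0.0000
43.2606 31.5148 17.5011 0.7814 0.0000 0.0000

Δt=0.24320  u=1.09229  d=0.91551  q=0.56668  discount=0.97764
step 5 (expiry): payoffs max(K−S,0) = 43.2606 31.5148 17.5011 0.7814 0.0000 0.0000
step 4: (k=4,j=0): S=66.4433, K−S=37.6467, hold=35.7859 ⇒ V=37.6467 exercise | (k=4,j=1): S=79.2730, K−S=24.8170, hold=23.0463 ⇒ V=24.8170 exercise | (k=4,j=2): S=94.5800, K−S=9.5100, hold=7.8469 ⇒ V=9.5100 exercise | (k=4,j=3): S=112.8427, K−S=0.0000, hold=0.3310 ⇒ V=0.3310 continue | (k=4,j=4): S=134.6318, K−S=0.0000, hold=0.0000 ⇒ V=0.0000 continue  boundary S*=94.5800
step 3: (k=3,j=0): S=72.5752, K−S=31.5148, hold=29.6970 ⇒ V=31.5148 exercise | (k=3,j=1): S=86.5889, K−S=17.5011, hold=15.7818 ⇒ V=17.5011 exercise | (k=3,j=2): S=103.3086, K−S=0.7814, hold=4.2121 ⇒ V=4.2121 continue | (k=3,j=3): S=123.2567, K−S=0.0000, hold=0.1402 ⇒ V=0.1402 continue  boundary S*=86.5889
step 2: (k=2,j=0): S=79.2730, K−S=24.8170, hold=23.0463 ⇒ V=24.8170 exercise | (k=2,j=1): S=94.5800, K−S=9.5100, hold=9.7475 ⇒ V=9.7475 continue | (k=2,j=2): S=112.8427, K−S=0.0000, hold=1.8621 ⇒ V=1.8621 continue  boundary S*=79.2730
step 1: (k=1,j=0): S=86.5889, K−S=17.5011, hold=15.9134 ⇒ V=17.5011 exercise | (k=1,j=1): S=103.3086, K−S=0.7814, hold=5.1609 ⇒ V=5.1609 continue  boundary S*=86.5889
step 0: (k=0,j=0): S=94.5800, K−S=9.5100, hold=10.2731 ⇒ V=10.2731 continue  boundary S*=-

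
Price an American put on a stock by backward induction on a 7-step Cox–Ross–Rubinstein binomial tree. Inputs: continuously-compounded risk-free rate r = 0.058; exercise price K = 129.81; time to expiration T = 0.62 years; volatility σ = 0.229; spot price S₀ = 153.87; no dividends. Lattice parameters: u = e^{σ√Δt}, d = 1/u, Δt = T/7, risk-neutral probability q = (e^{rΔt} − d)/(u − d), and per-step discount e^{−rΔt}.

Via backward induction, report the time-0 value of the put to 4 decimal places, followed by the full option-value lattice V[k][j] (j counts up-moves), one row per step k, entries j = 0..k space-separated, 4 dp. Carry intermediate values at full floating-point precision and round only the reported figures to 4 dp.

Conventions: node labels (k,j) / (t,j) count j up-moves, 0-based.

params: Δt=0.08857 u=1.07053 d=0.93412 q=0.52072 e^(-rΔt)=0.99488
t_7 payoffs: 34.3182 20.3734 4.3922 0.0000 0.0000 0.0000 0.0000 0.0000
k=6: node(6,0) S=102.2267 payoff=27.5833 vs cont=26.9182 → 27.5833 [stop]  node(6,1) S=117.1550 payoff=12.6550 vs cont=11.9899 → 12.6550 [stop]  node(6,2) S=134.2633 payoff=0.0000 vs cont=2.0943 → 2.0943 [wait]  node(6,3) S=153.8700 payoff=0.0000 vs cont=0.0000 → 0.0000 [wait]  node(6,4) S=176.3399 payoff=0.0000 vs cont=0.0000 → 0.0000 [wait]  node(6,5) S=202.0911 payoff=0.0000 vs cont=0.0000 → 0.0000 [wait]  node(6,6) S=231.6027 payoff=0.0000 vs cont=0.0000 → 0.0000 [wait]
k=5: node(5,0) S=109.4366 payoff=20.3734 vs cont=19.7083 → 20.3734 [stop]  node(5,1) S=125.4178 payoff=4.3922 vs cont=7.1191 → 7.1191 [wait]  node(5,2) S=143.7327 payoff=0.0000 vs cont=0.9986 → 0.9986 [wait]  node(5,3) S=164.7222 payoff=0.0000 vs cont=0.0000 → 0.0000 [wait]  node(5,4) S=188.7769 payoff=0.0000 vs cont=0.0000 → 0.0000 [wait]  node(5,5) S=216.3443 payoff=0.0000 vs cont=0.0000 → 0.0000 [wait]
k=4: node(4,0) S=117.1550 payoff=12.6550 vs cont=13.4026 → 13.4026 [wait]  node(4,1) S=134.2633 payoff=0.0000 vs cont=3.9119 → 3.9119 [wait]  node(4,2) S=153.8700 payoff=0.0000 vs cont=0.4762 → 0.4762 [wait]  node(4,3) S=176.3399 payoff=0.0000 vs cont=0.0000 → 0.0000 [wait]  node(4,4) S=202.0911 payoff=0.0000 vs cont=0.0000 → 0.0000 [wait]
k=3: node(3,0) S=125.4178 payoff=4.3922 vs cont=8.4172 → 8.4172 [wait]  node(3,1) S=143.7327 payoff=0.0000 vs cont=2.1119 → 2.1119 [wait]  node(3,2) S=164.7222 payoff=0.0000 vs cont=0.2270 → 0.2270 [wait]  node(3,3) S=188.7769 payoff=0.0000 vs cont=0.0000 → 0.0000 [wait]
k=2: node(2,0) S=134.2633 payoff=0.0000 vs cont=5.1076 → 5.1076 [wait]  node(2,1) S=153.8700 payoff=0.0000 vs cont=1.1246 → 1.1246 [wait]  node(2,2) S=176.3399 payoff=0.0000 vs cont=0.1083 → 0.1083 [wait]
k=1: node(1,0) S=143.7327 payoff=0.0000 vs cont=3.0180 → 3.0180 [wait]  node(1,1) S=164.7222 payoff=0.0000 vs cont=0.5923 → 0.5923 [wait]
k=0: node(0,0) S=153.8700 payoff=0.0000 vs cont=1.7459 → 1.7459 [wait]

price = 1.7459
tree:
1.7459
3.0180 0.5923
5.1076 1.1246 0.1083
8.4172 2.1119 0.2270 0.0000
13.4026 3.9119 0.4762 0.0000 0.0000
20.3734 7.1191 0.9986 0.0000 0.0000 0.0000
27.5833 12.6550 2.0943 0.0000 0.0000 0.0000 0.0000
34.3182 20.3734 4.3922 0.0000 0.0000 0.0000 0.0000 0.0000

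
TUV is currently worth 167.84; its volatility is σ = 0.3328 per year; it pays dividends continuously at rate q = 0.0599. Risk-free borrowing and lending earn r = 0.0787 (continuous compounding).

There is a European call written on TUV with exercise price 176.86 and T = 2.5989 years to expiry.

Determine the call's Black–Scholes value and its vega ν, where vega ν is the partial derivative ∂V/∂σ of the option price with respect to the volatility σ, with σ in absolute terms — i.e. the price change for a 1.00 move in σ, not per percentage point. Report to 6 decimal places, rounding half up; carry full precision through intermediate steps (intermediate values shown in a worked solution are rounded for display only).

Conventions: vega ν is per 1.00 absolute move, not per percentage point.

price = 30.183010
ν = 89.271750

σ√T = 0.3328·√2.5989 = 0.536510
d₁ = (ln(S/K) + (r−q+σ²/2)T) / (σ√T) = (ln(167.84/176.86) + (0.0787−0.0599+0.3328²/2)·2.5989) / 0.536510 = (-0.052347 + 0.192781) / 0.536510 = 0.261754
d₂ = d₁ − σ√T = 0.261754 − 0.536510 = -0.274756
e^{−rT} = 0.815027
e^{−qT} = 0.855838
N(d₁) = 0.603244,  N(d₂) = 0.391752
Call price V = S·e^{−qT}·N(d₁) − K·e^{−rT}·N(d₂) = 86.652355 − 56.469345 = 30.183010
φ(d₁) = (1/√(2π))·e^{−d₁²/2} = 0.385507
ν = S·e^{−qT}·φ(d₁)·√T = 89.271750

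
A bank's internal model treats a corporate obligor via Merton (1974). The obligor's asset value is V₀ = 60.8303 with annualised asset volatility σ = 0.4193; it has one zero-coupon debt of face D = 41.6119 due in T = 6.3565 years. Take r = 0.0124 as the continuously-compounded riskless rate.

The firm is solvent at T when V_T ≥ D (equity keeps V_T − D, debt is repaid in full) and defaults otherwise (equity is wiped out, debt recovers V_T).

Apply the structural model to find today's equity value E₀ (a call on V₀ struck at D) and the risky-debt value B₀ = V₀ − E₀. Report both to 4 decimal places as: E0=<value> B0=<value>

E0=32.8379 B0=27.9924

With assets at 60.8303 and a single debt payment of 41.6119 at 6.3565 years:
d₁ = [ln(V₀/D) + (r + σ²/2)T] / (σ√T)
   = [ln(60.8303/41.6119) + (0.0124 + 0.5·0.4193²)·6.3565] / (0.4193·√6.3565)
   = [0.379702 + 0.637597] / 1.057143 = 0.962309
d₂ = d₁ − σ√T = 0.962309 − 1.057143 = -0.094834
N(d₁) = 0.832053,  N(d₂) = 0.462223,  e^(−rT) = 0.924206
E₀ = V₀·N(d₁) − D·e^(−rT)·N(d₂)
   = 60.8303·0.832053 − 41.6119·0.924206·0.462223 = 32.837862
B₀ = V₀ − E₀ = 60.8303 − 32.837862 = 27.992438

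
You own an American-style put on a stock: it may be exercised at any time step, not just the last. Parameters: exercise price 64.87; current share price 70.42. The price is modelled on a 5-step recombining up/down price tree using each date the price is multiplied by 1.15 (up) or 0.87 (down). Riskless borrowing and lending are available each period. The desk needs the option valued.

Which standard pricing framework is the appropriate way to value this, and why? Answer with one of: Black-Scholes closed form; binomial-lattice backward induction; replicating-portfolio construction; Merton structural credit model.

Key observation: an American put (K = 64.87, S₀ = 70.42) on a 5-date tree has no closed form — the optimal stopping decision is embedded and must be resolved recursively from expiry.

framework: binomial-lattice backward induction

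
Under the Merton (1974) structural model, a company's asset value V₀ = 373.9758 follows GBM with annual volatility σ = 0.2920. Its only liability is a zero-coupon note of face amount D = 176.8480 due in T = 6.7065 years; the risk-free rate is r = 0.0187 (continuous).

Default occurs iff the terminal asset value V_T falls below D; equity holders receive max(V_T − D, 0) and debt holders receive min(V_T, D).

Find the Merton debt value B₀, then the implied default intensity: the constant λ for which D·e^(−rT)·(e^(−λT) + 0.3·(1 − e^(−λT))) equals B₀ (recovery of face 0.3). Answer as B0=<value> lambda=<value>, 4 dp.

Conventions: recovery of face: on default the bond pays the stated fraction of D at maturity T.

Apply the equity-as-call identities (strike 176.8480, horizon 6.7065 years):
d₁ = [ln(V₀/D) + (r + σ²/2)T] / (σ√T)
   = [ln(373.9758/176.8480) + (0.0187 + 0.5·0.2920²)·6.7065] / (0.2920·√6.7065)
   = [0.748900 + 0.411323] / 0.756190 = 1.534302
d₂ = d₁ − σ√T = 1.534302 − 0.756190 = 0.778112
N(d₁) = 0.937522,  N(d₂) = 0.781749,  e^(−rT) = 0.882134
E₀ = V₀·N(d₁) − D·e^(−rT)·N(d₂)
   = 373.9758·0.937522 − 176.8480·0.882134·0.781749 = 228.655070
B₀ = V₀ − E₀ = 373.9758 − 228.655070 = 145.320730
e^(−λT) = (B₀·e^(rT)/D − 0.3)/(1 − 0.3) = (145.3207·1.133615/176.8480 − 0.3)/0.7 = 0.90217354
λ = −ln(0.90217354)/6.7065 = 0.015351

B0=145.3207 lambda=0.0154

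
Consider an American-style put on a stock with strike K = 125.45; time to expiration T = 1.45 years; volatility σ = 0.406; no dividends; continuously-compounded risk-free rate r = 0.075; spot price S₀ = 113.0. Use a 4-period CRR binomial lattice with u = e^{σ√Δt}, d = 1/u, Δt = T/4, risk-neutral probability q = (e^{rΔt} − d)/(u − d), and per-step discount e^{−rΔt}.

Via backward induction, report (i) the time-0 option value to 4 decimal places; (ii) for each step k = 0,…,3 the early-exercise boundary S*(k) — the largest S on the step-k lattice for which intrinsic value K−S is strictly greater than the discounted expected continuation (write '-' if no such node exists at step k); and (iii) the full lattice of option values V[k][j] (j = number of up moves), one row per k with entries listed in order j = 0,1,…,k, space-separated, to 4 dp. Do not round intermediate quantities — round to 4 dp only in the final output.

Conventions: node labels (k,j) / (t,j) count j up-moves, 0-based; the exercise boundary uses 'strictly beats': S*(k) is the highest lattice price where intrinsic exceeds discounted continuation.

Δt=0.36250, u=1.27691, d=0.78314, q=0.49501, disc=e^(-rΔt)=0.97318
k=4 terminal: V=max(K-S,0) → 82.9455 56.1462 12.4500 0.0000 0.0000
k=3: j=0 S=54.2745 intr=71.1755 cont=67.8108 V=71.1755[EX]; j=1 S=88.4948 intr=36.9552 cont=33.5905 V=36.9552[EX]; j=2 S=144.2910 intr=0.0000 cont=6.1185 V=6.1185[hold]; j=3 S=235.2670 intr=0.0000 cont=0.0000 V=0.0000[hold]  S*(3)=88.4948
k=2: j=0 S=69.3038 intr=56.1462 cont=52.7815 V=56.1462[EX]; j=1 S=113.0000 intr=12.4500 cont=21.1091 V=21.1091[hold]; j=2 S=184.2469 intr=0.0000 cont=3.0069 V=3.0069[hold]  S*(2)=69.3038
k=1: j=0 S=88.4948 intr=36.9552 cont=37.7618 V=37.7618[hold]; j=1 S=144.2910 intr=0.0000 cont=11.8225 V=11.8225[hold]  S*(1)=-
k=0: j=0 S=113.0000 intr=12.4500 cont=24.2533 V=24.2533[hold]  S*(0)=-

price = 24.2533
boundary = - - 69.3038 88.4948
tree:
24.2533
37.7618 11.8225
56.1462 21.1091 3.0069
71.1755 36.9552 6.1185 0.0000
82.9455 56.1462 12.4500 0.0000 0.0000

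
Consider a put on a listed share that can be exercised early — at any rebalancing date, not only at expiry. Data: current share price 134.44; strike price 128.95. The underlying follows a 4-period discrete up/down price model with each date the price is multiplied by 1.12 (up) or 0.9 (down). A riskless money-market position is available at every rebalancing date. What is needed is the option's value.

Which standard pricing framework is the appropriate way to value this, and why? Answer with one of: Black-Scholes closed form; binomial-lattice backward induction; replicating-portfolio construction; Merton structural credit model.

Key observation: early exercise of the strike-128.95 put must be checked at each of the 4 dates (spot 134.44), which forces a node-by-node comparison of intrinsic and continuation value backward from expiry.

framework: binomial-lattice backward induction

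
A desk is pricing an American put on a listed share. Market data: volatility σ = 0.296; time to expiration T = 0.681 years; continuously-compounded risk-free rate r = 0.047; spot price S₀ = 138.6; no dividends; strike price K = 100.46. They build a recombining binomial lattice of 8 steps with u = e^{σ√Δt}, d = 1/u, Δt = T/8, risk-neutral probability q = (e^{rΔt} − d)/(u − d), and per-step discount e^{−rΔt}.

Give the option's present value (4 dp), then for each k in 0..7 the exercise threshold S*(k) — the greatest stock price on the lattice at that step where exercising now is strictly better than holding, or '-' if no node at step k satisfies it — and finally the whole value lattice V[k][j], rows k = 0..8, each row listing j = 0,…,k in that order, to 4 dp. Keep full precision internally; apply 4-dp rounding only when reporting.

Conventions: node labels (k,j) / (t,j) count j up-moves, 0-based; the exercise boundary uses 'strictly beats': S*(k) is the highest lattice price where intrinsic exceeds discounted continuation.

Δt=0.08513  u=1.09020  d=0.91726  q=0.50160  discount=0.99601
step 8 (expiry): payoffs max(K−S,0) = 31.0036 17.9084 2.3444 0.0000 0.0000 0.0000 0.0000 0.0000 0.0000
step 7: (k=7,j=0): S=75.7214, K−S=24.7386, hold=24.3374 ⇒ V=24.7386 exercise | (k=7,j=1): S=89.9977, K−S=10.4623, hold=10.0611 ⇒ V=10.4623 exercise | (k=7,j=2): S=106.9656, K−S=0.0000, hold=1.1638 ⇒ V=1.1638 continue | (k=7,j=3): S=127.1326, K−S=0.0000, hold=0.0000 ⇒ V=0.0000 continue | (k=7,j=4): S=151.1018, K−S=0.0000, hold=0.0000 ⇒ V=0.0000 continue | (k=7,j=5): S=179.5900, K−S=0.0000, hold=0.0000 ⇒ V=0.0000 continue | (k=7,j=6): S=213.4494, K−S=0.0000, hold=0.0000 ⇒ V=0.0000 continue | (k=7,j=7): S=253.6925, K−S=0.0000, hold=0.0000 ⇒ V=0.0000 continue  boundary S*=89.9977
step 6: (k=6,j=0): S=82.5516, K−S=17.9084, hold=17.5073 ⇒ V=17.9084 exercise | (k=6,j=1): S=98.1156, K−S=2.3444, hold=5.7750 ⇒ V=5.7750 continue | (k=6,j=2): S=116.6140, K−S=0.0000, hold=0.5777 ⇒ V=0.5777 continue | (k=6,j=3): S=138.6000, K−S=0.0000, hold=0.0000 ⇒ V=0.0000 continue | (k=6,j=4): S=164.7312, K−S=0.0000, hold=0.0000 ⇒ V=0.0000 continue | (k=6,j=5): S=195.7891, K−S=0.0000, hold=0.0000 ⇒ V=0.0000 continue | (k=6,j=6): S=232.7026, K−S=0.0000, hold=0.0000 ⇒ V=0.0000 continue  boundary S*=82.5516
step 5: (k=5,j=0): S=89.9977, K−S=10.4623, hold=11.7750 ⇒ V=11.7750 continue | (k=5,j=1): S=106.9656, K−S=0.0000, hold=3.1554 ⇒ V=3.1554 continue | (k=5,j=2): S=127.1326, K−S=0.0000, hold=0.2868 ⇒ V=0.2868 continue | (k=5,j=3): S=151.1018, K−S=0.0000, hold=0.0000 ⇒ V=0.0000 continue | (k=5,j=4): S=179.5900, K−S=0.0000, hold=0.0000 ⇒ V=0.0000 continue | (k=5,j=5): S=213.4494, K−S=0.0000, hold=0.0000 ⇒ V=0.0000 continue  boundary S*=-
step 4: (k=4,j=0): S=98.1156, K−S=2.3444, hold=7.4216 ⇒ V=7.4216 continue | (k=4,j=1): S=116.6140, K−S=0.0000, hold=1.7096 ⇒ V=1.7096 continue | (k=4,j=2): S=138.6000, K−S=0.0000, hold=0.1424 ⇒ V=0.1424 continue | (k=4,j=3): S=164.7312, K−S=0.0000, hold=0.0000 ⇒ V=0.0000 continue | (k=4,j=4): S=195.7891, K−S=0.0000, hold=0.0000 ⇒ V=0.0000 continue  boundary S*=-
step 3: (k=3,j=0): S=106.9656, K−S=0.0000, hold=4.5383 ⇒ V=4.5383 continue | (k=3,j=1): S=127.1326, K−S=0.0000, hold=0.9198 ⇒ V=0.9198 continue | (k=3,j=2): S=151.1018, K−S=0.0000, hold=0.0707 ⇒ V=0.0707 continue | (k=3,j=3): S=179.5900, K−S=0.0000, hold=0.0000 ⇒ V=0.0000 continue  boundary S*=-
step 2: (k=2,j=0): S=116.6140, K−S=0.0000, hold=2.7123 ⇒ V=2.7123 continue | (k=2,j=1): S=138.6000, K−S=0.0000, hold=0.4919 ⇒ V=0.4919 continue | (k=2,j=2): S=164.7312, K−S=0.0000, hold=0.0351 ⇒ V=0.0351 continue  boundary S*=-
step 1: (k=1,j=0): S=127.1326, K−S=0.0000, hold=1.5922 ⇒ V=1.5922 continue | (k=1,j=1): S=151.1018, K−S=0.0000, hold=0.2617 ⇒ V=0.2617 continue  boundary S*=-
step 0: (k=0,j=0): S=138.6000, K−S=0.0000, hold=0.9211 ⇒ V=0.9211 continue  boundary S*=-

price = 0.9211
boundary = - - - - - - 82.5516 89.9977
tree:
0.9211
1.5922 0.2617
2.7123 0.4919 0.0351
4.5383 0.9198 0.0707 0.0000
7.4216 1.7096 0.1424 0.0000 0.0000
11.7750 3.1554 0.2868 0.0000 0.0000 0.0000
17.9084 5.7750 0.5777 0.0000 0.0000 0.0000 0.0000
24.7386 10.4623 1.1638 0.0000 0.0000 0.0000 0.0000 0.0000
31.0036 17.9084 2.3444 0.0000 0.0000 0.0000 0.0000 0.0000 0.0000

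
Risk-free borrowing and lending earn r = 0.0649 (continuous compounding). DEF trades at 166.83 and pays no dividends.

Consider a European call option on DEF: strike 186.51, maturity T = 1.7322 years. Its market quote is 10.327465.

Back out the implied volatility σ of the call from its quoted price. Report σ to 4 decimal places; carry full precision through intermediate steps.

At σ = 0.1172 the Black–Scholes value reproduces the quote:
σ√T = 0.1172·√1.7322 = 0.154251
d₁ = (ln(S/K) + (r+σ²/2)T) / (σ√T) = (ln(166.83/186.51) + (0.0649+0.1172²/2)·1.7322) / 0.154251 = (-0.111510 + 0.124316) / 0.154251 = 0.083026
d₂ = d₁ − σ√T = 0.083026 − 0.154251 = -0.071224
e^{−rT} = 0.893669
N(d₁) = 0.533085,  N(d₂) = 0.471610
V = S·N(d₁) − K·e^{−rT}·N(d₂) = 88.934524 − 78.607060 = 10.327465 (equal to the quote); since ∂V/∂σ > 0 for all σ, the implied volatility is unique

sigma = 0.1172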